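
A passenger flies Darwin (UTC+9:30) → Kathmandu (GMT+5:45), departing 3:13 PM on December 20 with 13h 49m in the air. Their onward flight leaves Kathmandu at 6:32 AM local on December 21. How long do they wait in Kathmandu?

Convert departure to UTC: 3:13 PM − 9:30 = 5:43 AM UTC on Dec 20.
Add 13 hours 49 minutes flight time → 7:32 PM UTC.
Kathmandu is UTC+5:45, so local arrival = 7:32 PM + 5:45 = 1:17 AM on Dec 21.
Layover = 6:32 AM − 1:17 AM = 5 hours 15 minutes.

5 hours 15 minutes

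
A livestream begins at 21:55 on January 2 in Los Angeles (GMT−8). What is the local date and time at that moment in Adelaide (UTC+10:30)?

In UTC: 21:55 + 8:00 = 05:55 on Jan 3.
Adelaide is UTC+10:30: 05:55 + 10:30 = 16:25 on Jan 3.

16:25 on January 3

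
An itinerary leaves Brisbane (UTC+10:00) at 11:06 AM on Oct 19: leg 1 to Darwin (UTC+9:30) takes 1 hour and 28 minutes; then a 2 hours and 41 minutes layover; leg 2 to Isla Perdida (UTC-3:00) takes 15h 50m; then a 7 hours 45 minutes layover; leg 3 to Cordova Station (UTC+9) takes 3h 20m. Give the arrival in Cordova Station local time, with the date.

5:10 PM on October 20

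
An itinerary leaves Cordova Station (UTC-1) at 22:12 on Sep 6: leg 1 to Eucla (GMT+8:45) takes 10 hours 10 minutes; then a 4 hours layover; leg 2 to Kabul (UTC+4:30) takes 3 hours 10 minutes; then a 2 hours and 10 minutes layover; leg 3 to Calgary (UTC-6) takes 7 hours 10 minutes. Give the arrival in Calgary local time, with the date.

19:52 on Sep 7

Convert departure to UTC: 22:12 + 1:00 = 23:12 UTC on Sep 6.
Add 10 hours 10 minutes leg 1 → 09:22 UTC (Sep 7).
Add 4 hours layover in Eucla → 13:22 UTC.
Add 3 hours and 10 minutes leg 2 → 16:32 UTC.
Add 2 hours 10 minutes layover in Kabul → 18:42 UTC.
Add 7 hours 10 minutes leg 3 → 01:52 UTC (Sep 8).
Calgary is UTC−6:00, so local arrival = 01:52 − 6:00 = 19:52 on Sep 7.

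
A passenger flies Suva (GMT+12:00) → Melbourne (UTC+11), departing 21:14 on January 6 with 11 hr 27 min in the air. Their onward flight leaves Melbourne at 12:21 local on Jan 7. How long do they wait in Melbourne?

4 hours 40 minutes

Convert departure to UTC: 21:14 − 12:00 = 09:14 UTC on Jan 6.
Add 11 hours 27 minutes flight time → 20:41 UTC.
Melbourne is UTC+11:00, so local arrival = 20:41 + 11:00 = 07:41 on Jan 7.
Layover = 12:21 − 07:41 = 4 hours 40 minutes.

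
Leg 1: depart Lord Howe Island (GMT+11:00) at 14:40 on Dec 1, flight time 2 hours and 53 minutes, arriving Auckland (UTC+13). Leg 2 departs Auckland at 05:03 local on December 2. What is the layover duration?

Convert departure to UTC: 14:40 − 11:00 = 03:40 UTC on Dec 1.
Add 2 hours 53 minutes flight time → 06:33 UTC.
Auckland is UTC+13:00, so local arrival = 06:33 + 13:00 = 19:33 on Dec 1.
Layover = 05:03 − 19:33 (+1 day) = 9 hours 30 minutes.

9 hours 30 minutes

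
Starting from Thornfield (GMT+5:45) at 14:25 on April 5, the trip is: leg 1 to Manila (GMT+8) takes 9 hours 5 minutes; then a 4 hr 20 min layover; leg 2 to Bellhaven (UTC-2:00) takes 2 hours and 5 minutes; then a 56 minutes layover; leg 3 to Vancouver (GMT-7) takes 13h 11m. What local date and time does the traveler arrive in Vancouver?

Convert departure to UTC: 14:25 − 5:45 = 08:40 UTC on Apr 5.
Add 9 hours and 5 minutes leg 1 → 17:45 UTC.
Add 4 hours 20 minutes layover in Manila → 22:05 UTC.
Add 2 hours and 5 minutes leg 2 → 00:10 UTC (Apr 6).
Add 56 minutes layover in Bellhaven → 01:06 UTC.
Add 13 hours and 11 minutes leg 3 → 14:17 UTC.
Vancouver is UTC−7:00, so local arrival = 14:17 − 7:00 = 07:17 on Apr 6.

07:17 on Apr 6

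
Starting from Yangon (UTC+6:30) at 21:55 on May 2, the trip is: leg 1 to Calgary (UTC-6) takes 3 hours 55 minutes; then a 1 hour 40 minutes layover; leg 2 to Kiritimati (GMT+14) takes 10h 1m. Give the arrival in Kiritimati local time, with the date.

21:01 on May 3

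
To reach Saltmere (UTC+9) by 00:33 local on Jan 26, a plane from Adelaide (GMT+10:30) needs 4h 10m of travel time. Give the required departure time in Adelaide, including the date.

21:53 on Jan 25

Target arrival in UTC: 00:33 − 9:00 = 15:33 on Jan 25.
Subtract 4 hours 10 minutes → departure 11:23 UTC on Jan 25.
Adelaide is UTC+10:30: 11:23 + 10:30 = 21:53 on Jan 25.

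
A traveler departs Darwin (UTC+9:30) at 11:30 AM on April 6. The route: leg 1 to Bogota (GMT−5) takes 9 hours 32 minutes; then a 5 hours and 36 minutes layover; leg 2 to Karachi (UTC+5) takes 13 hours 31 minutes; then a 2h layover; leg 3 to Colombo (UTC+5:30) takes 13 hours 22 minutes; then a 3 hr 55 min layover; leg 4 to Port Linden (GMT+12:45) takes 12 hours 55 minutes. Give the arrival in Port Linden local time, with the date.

Convert departure to UTC: 11:30 AM − 9:30 = 2:00 AM UTC on Apr 6.
Add 9 hours 32 minutes leg 1 → 11:32 AM UTC.
Add 5 hours and 36 minutes layover in Bogota → 5:08 PM UTC.
Add 13 hours and 31 minutes leg 2 → 6:39 AM UTC (Apr 7).
Add 2 hours layover in Karachi → 8:39 AM UTC.
Add 13 hours 22 minutes leg 3 → 10:01 PM UTC.
Add 3 hours and 55 minutes layover in Colombo → 1:56 AM UTC (Apr 8).
Add 12 hours and 55 minutes leg 4 → 2:51 PM UTC.
Port Linden is UTC+12:45, so local arrival = 2:51 PM + 12:45 = 3:36 AM on Apr 9.

3:36 AM on April 9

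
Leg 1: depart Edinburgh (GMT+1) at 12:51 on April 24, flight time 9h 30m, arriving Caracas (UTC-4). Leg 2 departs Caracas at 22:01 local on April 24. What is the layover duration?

Convert departure to UTC: 12:51 − 1:00 = 11:51 UTC on Apr 24.
Add 9 hours and 30 minutes flight time → 21:21 UTC.
Caracas is UTC−4:00, so local arrival = 21:21 − 4:00 = 17:21 on Apr 24.
Layover = 22:01 − 17:21 = 4 hours 40 minutes.

4 hours 40 minutes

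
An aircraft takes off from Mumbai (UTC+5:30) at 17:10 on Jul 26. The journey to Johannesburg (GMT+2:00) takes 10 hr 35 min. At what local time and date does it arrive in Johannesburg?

00:15 on Jul 27

Convert departure to UTC: 17:10 − 5:30 = 11:40 UTC on Jul 26.
Add 10 hours and 35 minutes travel time → 22:15 UTC.
Johannesburg is UTC+2:00, so local arrival = 22:15 + 2:00 = 00:15 on Jul 27.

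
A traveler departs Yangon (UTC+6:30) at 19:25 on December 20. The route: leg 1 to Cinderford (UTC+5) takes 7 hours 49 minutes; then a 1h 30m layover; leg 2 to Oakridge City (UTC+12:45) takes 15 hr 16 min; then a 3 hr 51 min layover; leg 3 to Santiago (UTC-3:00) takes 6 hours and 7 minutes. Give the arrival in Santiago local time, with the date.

Convert departure to UTC: 19:25 − 6:30 = 12:55 UTC on Dec 20.
Add 7 hours and 49 minutes leg 1 → 20:44 UTC.
Add 1 hour 30 minutes layover in Cinderford → 22:14 UTC.
Add 15 hours and 16 minutes leg 2 → 13:30 UTC (Dec 21).
Add 3 hours 51 minutes layover in Oakridge City → 17:21 UTC.
Add 6 hours and 7 minutes leg 3 → 23:28 UTC.
Santiago is UTC−3:00, so local arrival = 23:28 − 3:00 = 20:28 on Dec 21.

20:28 on December 21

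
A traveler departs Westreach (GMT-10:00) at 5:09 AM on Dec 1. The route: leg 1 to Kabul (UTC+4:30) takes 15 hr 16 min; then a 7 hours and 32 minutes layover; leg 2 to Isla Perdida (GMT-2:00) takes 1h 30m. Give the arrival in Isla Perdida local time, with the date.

Convert departure to UTC: 5:09 AM + 10:00 = 3:09 PM UTC on Dec 1.
Add 15 hours and 16 minutes leg 1 → 6:25 AM UTC (Dec 2).
Add 7 hours and 32 minutes layover in Kabul → 1:57 PM UTC.
Add 1 hour and 30 minutes leg 2 → 3:27 PM UTC.
Isla Perdida is UTC−2:00, so local arrival = 3:27 PM − 2:00 = 1:27 PM on Dec 2.

1:27 PM on Dec 2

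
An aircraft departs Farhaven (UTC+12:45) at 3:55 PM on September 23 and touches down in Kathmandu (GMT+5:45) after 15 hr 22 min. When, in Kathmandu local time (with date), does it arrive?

12:17 AM on Sep 24

Convert departure to UTC: 3:55 PM − 12:45 = 3:10 AM UTC on Sep 23.
Add 15 hours and 22 minutes travel time → 6:32 PM UTC.
Kathmandu is UTC+5:45, so local arrival = 6:32 PM + 5:45 = 12:17 AM on Sep 24.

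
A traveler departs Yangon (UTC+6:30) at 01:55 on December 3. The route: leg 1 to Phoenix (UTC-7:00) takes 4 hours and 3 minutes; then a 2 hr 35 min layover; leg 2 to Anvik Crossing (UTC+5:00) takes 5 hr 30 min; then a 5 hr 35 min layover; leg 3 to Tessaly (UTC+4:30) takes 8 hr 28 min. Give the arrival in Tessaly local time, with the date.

02:06 on December 4

Convert departure to UTC: 01:55 − 6:30 = 19:25 UTC on Dec 2.
Add 4 hours 3 minutes leg 1 → 23:28 UTC.
Add 2 hours and 35 minutes layover in Phoenix → 02:03 UTC (Dec 3).
Add 5 hours and 30 minutes leg 2 → 07:33 UTC.
Add 5 hours 35 minutes layover in Anvik Crossing → 13:08 UTC.
Add 8 hours and 28 minutes leg 3 → 21:36 UTC.
Tessaly is UTC+4:30, so local arrival = 21:36 + 4:30 = 02:06 on Dec 4.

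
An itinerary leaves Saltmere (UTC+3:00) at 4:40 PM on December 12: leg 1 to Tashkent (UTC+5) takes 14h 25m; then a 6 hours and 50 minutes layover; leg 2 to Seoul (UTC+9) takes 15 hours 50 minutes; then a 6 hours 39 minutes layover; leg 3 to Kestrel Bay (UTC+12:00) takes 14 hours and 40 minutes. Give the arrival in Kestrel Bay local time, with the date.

Convert departure to UTC: 4:40 PM − 3:00 = 1:40 PM UTC on Dec 12.
Add 14 hours and 25 minutes leg 1 → 4:05 AM UTC (Dec 13).
Add 6 hours and 50 minutes layover in Tashkent → 10:55 AM UTC.
Add 15 hours and 50 minutes leg 2 → 2:45 AM UTC (Dec 14).
Add 6 hours 39 minutes layover in Seoul → 9:24 AM UTC.
Add 14 hours and 40 minutes leg 3 → 12:04 AM UTC (Dec 15).
Kestrel Bay is UTC+12:00, so local arrival = 12:04 AM + 12:00 = 12:04 PM on Dec 15.

12:04 PM on December 15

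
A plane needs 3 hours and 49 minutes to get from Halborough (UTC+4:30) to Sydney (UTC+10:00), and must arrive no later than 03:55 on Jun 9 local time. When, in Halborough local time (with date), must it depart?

18:36 on June 8

Target arrival in UTC: 03:55 − 10:00 = 17:55 on Jun 8.
Subtract 3 hours 49 minutes → departure 14:06 UTC on Jun 8.
Halborough is UTC+4:30: 14:06 + 4:30 = 18:36 on Jun 8.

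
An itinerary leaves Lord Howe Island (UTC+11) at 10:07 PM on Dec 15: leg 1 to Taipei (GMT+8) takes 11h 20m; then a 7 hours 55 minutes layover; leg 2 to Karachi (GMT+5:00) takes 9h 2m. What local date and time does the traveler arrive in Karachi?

Convert departure to UTC: 10:07 PM − 11:00 = 11:07 AM UTC on Dec 15.
Add 11 hours and 20 minutes leg 1 → 10:27 PM UTC.
Add 7 hours and 55 minutes layover in Taipei → 6:22 AM UTC (Dec 16).
Add 9 hours 2 minutes leg 2 → 3:24 PM UTC.
Karachi is UTC+5:00, so local arrival = 3:24 PM + 5:00 = 8:24 PM on Dec 16.

8:24 PM on December 16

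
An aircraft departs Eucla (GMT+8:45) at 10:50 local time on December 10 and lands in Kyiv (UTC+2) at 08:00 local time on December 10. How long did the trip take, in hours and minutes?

Departure in UTC: 10:50 − 8:45 = 02:05 on Dec 10.
Arrival in UTC: 08:00 − 2:00 = 06:00 on Dec 10.
Elapsed = 06:00 − 02:05 = 3 hours 55 minutes.

3 hours 55 minutes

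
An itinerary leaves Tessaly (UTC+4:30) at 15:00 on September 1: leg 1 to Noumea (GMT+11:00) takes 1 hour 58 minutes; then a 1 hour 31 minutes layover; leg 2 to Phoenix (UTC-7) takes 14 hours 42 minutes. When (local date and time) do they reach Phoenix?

21:41 on September 1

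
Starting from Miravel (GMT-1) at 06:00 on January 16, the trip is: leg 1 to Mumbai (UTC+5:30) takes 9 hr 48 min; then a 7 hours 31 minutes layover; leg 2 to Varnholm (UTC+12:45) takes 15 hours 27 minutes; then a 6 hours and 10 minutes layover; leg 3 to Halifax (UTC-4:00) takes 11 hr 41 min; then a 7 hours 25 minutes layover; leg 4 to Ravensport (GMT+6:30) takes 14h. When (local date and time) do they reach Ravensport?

13:32 on January 19

Convert departure to UTC: 06:00 + 1:00 = 07:00 UTC on Jan 16.
Add 9 hours 48 minutes leg 1 → 16:48 UTC.
Add 7 hours and 31 minutes layover in Mumbai → 00:19 UTC (Jan 17).
Add 15 hours and 27 minutes leg 2 → 15:46 UTC.
Add 6 hours and 10 minutes layover in Varnholm → 21:56 UTC.
Add 11 hours and 41 minutes leg 3 → 09:37 UTC (Jan 18).
Add 7 hours and 25 minutes layover in Halifax → 17:02 UTC.
Add 14 hours leg 4 → 07:02 UTC (Jan 19).
Ravensport is UTC+6:30, so local arrival = 07:02 + 6:30 = 13:32 on Jan 19.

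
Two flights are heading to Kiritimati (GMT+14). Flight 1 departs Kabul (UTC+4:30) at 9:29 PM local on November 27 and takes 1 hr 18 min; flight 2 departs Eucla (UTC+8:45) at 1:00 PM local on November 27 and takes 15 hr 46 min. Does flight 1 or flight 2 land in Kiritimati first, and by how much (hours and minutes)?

the first, by 1 hour 44 minutes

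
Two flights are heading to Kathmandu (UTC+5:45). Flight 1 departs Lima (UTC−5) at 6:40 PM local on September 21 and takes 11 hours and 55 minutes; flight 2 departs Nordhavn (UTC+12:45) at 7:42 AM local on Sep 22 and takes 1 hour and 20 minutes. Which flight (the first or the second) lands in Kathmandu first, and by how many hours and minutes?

the second, by 15 hours 18 minutes

Flight 1 in UTC: 6:40 PM + 5:00 = 11:40 PM on Sep 21.
+11 hours and 55 minutes → arrive 11:35 AM UTC on Sep 22.
Flight 2 in UTC: 7:42 AM − 12:45 = 6:57 PM on Sep 21.
+1 hour and 20 minutes → arrive 8:17 PM UTC on Sep 21.
Flight 2 lands earlier by 15 hours 18 minutes.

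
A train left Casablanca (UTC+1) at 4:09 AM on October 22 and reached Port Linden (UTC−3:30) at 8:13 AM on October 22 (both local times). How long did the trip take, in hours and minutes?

8 hours 34 minutes

Port Linden is 4:30 behind Casablanca.
Clock-face elapsed time (ignoring zones) is 4 hours 4 minutes.
Actual elapsed = 4 hours 4 minutes + 4:30 = 8 hours 34 minutes.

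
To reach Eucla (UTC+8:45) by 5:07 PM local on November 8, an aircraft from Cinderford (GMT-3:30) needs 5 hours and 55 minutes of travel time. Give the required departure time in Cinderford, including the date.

10:57 PM on November 7

Target arrival in UTC: 5:07 PM − 8:45 = 8:22 AM on Nov 8.
Subtract 5 hours and 55 minutes → departure 2:27 AM UTC on Nov 8.
Cinderford is UTC−3:30: 2:27 AM − 3:30 = 10:57 PM on Nov 7.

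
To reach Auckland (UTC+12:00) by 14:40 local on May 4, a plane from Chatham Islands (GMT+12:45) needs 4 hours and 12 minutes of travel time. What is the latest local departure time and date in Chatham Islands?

Target arrival in UTC: 14:40 − 12:00 = 02:40 on May 4.
Subtract 4 hours and 12 minutes → departure 22:28 UTC on May 3.
Chatham Islands is UTC+12:45: 22:28 + 12:45 = 11:13 on May 4.

11:13 on May 4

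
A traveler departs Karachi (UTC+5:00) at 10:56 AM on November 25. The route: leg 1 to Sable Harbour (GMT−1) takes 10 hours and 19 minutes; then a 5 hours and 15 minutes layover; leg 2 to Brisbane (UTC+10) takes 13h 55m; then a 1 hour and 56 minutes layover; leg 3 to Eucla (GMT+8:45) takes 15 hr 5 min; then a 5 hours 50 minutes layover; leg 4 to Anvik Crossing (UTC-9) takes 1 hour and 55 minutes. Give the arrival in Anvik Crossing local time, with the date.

Convert departure to UTC: 10:56 AM − 5:00 = 5:56 AM UTC on Nov 25.
Add 10 hours and 19 minutes leg 1 → 4:15 PM UTC.
Add 5 hours and 15 minutes layover in Sable Harbour → 9:30 PM UTC.
Add 13 hours 55 minutes leg 2 → 11:25 AM UTC (Nov 26).
Add 1 hour 56 minutes layover in Brisbane → 1:21 PM UTC.
Add 15 hours 5 minutes leg 3 → 4:26 AM UTC (Nov 27).
Add 5 hours 50 minutes layover in Eucla → 10:16 AM UTC.
Add 1 hour and 55 minutes leg 4 → 12:11 PM UTC.
Anvik Crossing is UTC−9:00, so local arrival = 12:11 PM − 9:00 = 3:11 AM on Nov 27.

3:11 AM on November 27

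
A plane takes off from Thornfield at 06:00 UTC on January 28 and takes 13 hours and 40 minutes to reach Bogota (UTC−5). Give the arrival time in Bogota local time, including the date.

14:40 on January 28

Departure is given in UTC: 06:00 on Jan 28.
Add 13 hours 40 minutes → 19:40 UTC.
Bogota is UTC−5:00: 19:40 − 5:00 = 14:40 on Jan 28.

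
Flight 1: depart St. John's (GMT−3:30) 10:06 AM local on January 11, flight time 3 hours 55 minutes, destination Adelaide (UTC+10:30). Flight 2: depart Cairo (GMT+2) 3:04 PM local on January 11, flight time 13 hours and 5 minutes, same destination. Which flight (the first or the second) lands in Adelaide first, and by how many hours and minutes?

the first, by 8 hours 38 minutes

Flight 1 in UTC: 10:06 AM + 3:30 = 1:36 PM on Jan 11.
+3 hours and 55 minutes → arrive 5:31 PM UTC on Jan 11.
Flight 2 in UTC: 3:04 PM − 2:00 = 1:04 PM on Jan 11.
+13 hours and 5 minutes → arrive 2:09 AM UTC on Jan 12.
Flight 1 lands earlier by 8 hours 38 minutes.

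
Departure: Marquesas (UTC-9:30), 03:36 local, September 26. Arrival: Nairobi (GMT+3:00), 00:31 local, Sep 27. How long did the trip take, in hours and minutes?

Departure in UTC: 03:36 + 9:30 = 13:06 on Sep 26.
Arrival in UTC: 00:31 − 3:00 = 21:31 on Sep 26.
Elapsed = 21:31 − 13:06 = 8 hours 25 minutes.

8 hours 25 minutes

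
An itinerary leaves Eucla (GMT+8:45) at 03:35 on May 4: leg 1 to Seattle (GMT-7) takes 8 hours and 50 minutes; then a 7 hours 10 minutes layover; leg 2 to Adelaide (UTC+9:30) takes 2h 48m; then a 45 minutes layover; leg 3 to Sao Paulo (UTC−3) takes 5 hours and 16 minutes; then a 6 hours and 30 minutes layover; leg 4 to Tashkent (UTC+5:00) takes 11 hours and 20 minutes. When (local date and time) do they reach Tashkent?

Convert departure to UTC: 03:35 − 8:45 = 18:50 UTC on May 3.
Add 8 hours 50 minutes leg 1 → 03:40 UTC (May 4).
Add 7 hours 10 minutes layover in Seattle → 10:50 UTC.
Add 2 hours and 48 minutes leg 2 → 13:38 UTC.
Add 45 minutes layover in Adelaide → 14:23 UTC.
Add 5 hours 16 minutes leg 3 → 19:39 UTC.
Add 6 hours and 30 minutes layover in Sao Paulo → 02:09 UTC (May 5).
Add 11 hours and 20 minutes leg 4 → 13:29 UTC.
Tashkent is UTC+5:00, so local arrival = 13:29 + 5:00 = 18:29 on May 5.

18:29 on May 5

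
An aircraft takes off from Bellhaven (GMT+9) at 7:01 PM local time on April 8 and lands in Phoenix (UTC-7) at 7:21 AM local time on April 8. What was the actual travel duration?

Departure in UTC: 7:01 PM − 9:00 = 10:01 AM on Apr 8.
Arrival in UTC: 7:21 AM + 7:00 = 2:21 PM on Apr 8.
Elapsed = 2:21 PM − 10:01 AM = 4 hours 20 minutes.

4 hours 20 minutes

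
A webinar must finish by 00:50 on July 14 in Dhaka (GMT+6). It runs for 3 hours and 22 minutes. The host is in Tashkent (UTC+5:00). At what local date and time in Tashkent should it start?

Target end time in UTC: 00:50 − 6:00 = 18:50 on Jul 13.
Subtract 3 hours 22 minutes → start 15:28 UTC on Jul 13.
Tashkent is UTC+5:00: 15:28 + 5:00 = 20:28 on Jul 13.

20:28 on July 13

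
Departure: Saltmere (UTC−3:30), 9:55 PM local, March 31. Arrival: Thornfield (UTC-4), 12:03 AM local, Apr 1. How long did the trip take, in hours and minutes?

Departure in UTC: 9:55 PM + 3:30 = 1:25 AM on Apr 1.
Arrival in UTC: 12:03 AM + 4:00 = 4:03 AM on Apr 1.
Elapsed = 4:03 AM − 1:25 AM = 2 hours 38 minutes.

2 hours 38 minutes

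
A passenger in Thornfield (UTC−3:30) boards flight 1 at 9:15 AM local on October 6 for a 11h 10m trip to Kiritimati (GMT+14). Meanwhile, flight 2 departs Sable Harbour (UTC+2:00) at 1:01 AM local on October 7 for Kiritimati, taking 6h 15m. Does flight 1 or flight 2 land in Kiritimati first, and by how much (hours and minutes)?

the first, by 5 hours 21 minutes

Flight 1 in UTC: 9:15 AM + 3:30 = 12:45 PM on Oct 6.
+11 hours and 10 minutes → arrive 11:55 PM UTC on Oct 6.
Flight 2 in UTC: 1:01 AM − 2:00 = 11:01 PM on Oct 6.
+6 hours 15 minutes → arrive 5:16 AM UTC on Oct 7.
Flight 1 lands earlier by 5 hours 21 minutes.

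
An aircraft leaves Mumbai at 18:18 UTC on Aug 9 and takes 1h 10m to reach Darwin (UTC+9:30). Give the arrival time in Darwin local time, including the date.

04:58 on August 10

Departure is given in UTC: 18:18 on Aug 9.
Add 1 hour 10 minutes → 19:28 UTC.
Darwin is UTC+9:30: 19:28 + 9:30 = 04:58 on Aug 10.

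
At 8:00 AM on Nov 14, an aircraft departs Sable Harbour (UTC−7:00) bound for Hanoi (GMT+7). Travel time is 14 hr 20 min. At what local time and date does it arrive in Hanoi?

Hanoi is 14:00 ahead of Sable Harbour.
After 14 hours and 20 minutes it is 10:20 PM in Sable Harbour.
Shift by the zone difference: 10:20 PM + 14:00 = 12:20 PM on Nov 15 in Hanoi.

12:20 PM on November 15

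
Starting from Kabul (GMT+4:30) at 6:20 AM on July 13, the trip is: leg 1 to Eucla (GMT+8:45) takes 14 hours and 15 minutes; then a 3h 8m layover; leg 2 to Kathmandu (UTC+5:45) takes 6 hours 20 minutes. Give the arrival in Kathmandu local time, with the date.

Convert departure to UTC: 6:20 AM − 4:30 = 1:50 AM UTC on Jul 13.
Add 14 hours and 15 minutes leg 1 → 4:05 PM UTC.
Add 3 hours 8 minutes layover in Eucla → 7:13 PM UTC.
Add 6 hours and 20 minutes leg 2 → 1:33 AM UTC (Jul 14).
Kathmandu is UTC+5:45, so local arrival = 1:33 AM + 5:45 = 7:18 AM on Jul 14.

7:18 AM on July 14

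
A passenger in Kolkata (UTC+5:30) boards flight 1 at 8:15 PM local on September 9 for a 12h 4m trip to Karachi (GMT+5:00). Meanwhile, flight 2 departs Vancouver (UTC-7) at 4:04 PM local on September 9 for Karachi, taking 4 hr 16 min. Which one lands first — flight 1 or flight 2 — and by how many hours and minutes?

the first, by 31 minutes

Flight 1 in UTC: 8:15 PM − 5:30 = 2:45 PM on Sep 9.
+12 hours and 4 minutes → arrive 2:49 AM UTC on Sep 10.
Flight 2 in UTC: 4:04 PM + 7:00 = 11:04 PM on Sep 9.
+4 hours and 16 minutes → arrive 3:20 AM UTC on Sep 10.
Flight 1 lands earlier by 31 minutes.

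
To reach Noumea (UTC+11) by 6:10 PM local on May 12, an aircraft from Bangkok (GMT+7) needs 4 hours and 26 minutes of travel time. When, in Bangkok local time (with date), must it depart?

Target arrival in UTC: 6:10 PM − 11:00 = 7:10 AM on May 12.
Subtract 4 hours 26 minutes → departure 2:44 AM UTC on May 12.
Bangkok is UTC+7:00: 2:44 AM + 7:00 = 9:44 AM on May 12.

9:44 AM on May 12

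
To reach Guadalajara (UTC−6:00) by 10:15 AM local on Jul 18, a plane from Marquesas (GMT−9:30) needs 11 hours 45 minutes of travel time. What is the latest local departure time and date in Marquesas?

Target arrival in UTC: 10:15 AM + 6:00 = 4:15 PM on Jul 18.
Subtract 11 hours 45 minutes → departure 4:30 AM UTC on Jul 18.
Marquesas is UTC−9:30: 4:30 AM − 9:30 = 7:00 PM on Jul 17.

7:00 PM on July 17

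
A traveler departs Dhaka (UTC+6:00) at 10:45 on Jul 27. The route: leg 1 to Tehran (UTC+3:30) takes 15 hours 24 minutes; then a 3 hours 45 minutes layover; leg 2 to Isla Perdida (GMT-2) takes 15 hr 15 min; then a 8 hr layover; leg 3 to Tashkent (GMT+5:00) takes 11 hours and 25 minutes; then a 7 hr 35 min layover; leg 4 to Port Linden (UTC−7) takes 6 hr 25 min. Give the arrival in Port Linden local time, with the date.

17:34 on July 29

Convert departure to UTC: 10:45 − 6:00 = 04:45 UTC on Jul 27.
Add 15 hours and 24 minutes leg 1 → 20:09 UTC.
Add 3 hours 45 minutes layover in Tehran → 23:54 UTC.
Add 15 hours and 15 minutes leg 2 → 15:09 UTC (Jul 28).
Add 8 hours layover in Isla Perdida → 23:09 UTC.
Add 11 hours 25 minutes leg 3 → 10:34 UTC (Jul 29).
Add 7 hours 35 minutes layover in Tashkent → 18:09 UTC.
Add 6 hours 25 minutes leg 4 → 00:34 UTC (Jul 30).
Port Linden is UTC−7:00, so local arrival = 00:34 − 7:00 = 17:34 on Jul 29.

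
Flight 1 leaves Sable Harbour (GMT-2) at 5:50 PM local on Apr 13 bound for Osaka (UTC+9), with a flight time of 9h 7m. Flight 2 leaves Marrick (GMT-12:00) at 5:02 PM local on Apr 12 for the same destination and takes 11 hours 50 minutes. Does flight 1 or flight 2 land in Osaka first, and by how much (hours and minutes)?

the second, by 12 hours 5 minutes

Flight 1 in UTC: 5:50 PM + 2:00 = 7:50 PM on Apr 13.
+9 hours and 7 minutes → arrive 4:57 AM UTC on Apr 14.
Flight 2 in UTC: 5:02 PM + 12:00 = 5:02 AM on Apr 13.
+11 hours 50 minutes → arrive 4:52 PM UTC on Apr 13.
Flight 2 lands earlier by 12 hours 5 minutes.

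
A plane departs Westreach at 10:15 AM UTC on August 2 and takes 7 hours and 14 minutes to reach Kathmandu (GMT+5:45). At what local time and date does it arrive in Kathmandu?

Departure is given in UTC: 10:15 AM on Aug 2.
Add 7 hours and 14 minutes → 5:29 PM UTC.
Kathmandu is UTC+5:45: 5:29 PM + 5:45 = 11:14 PM on Aug 2.

11:14 PM on Aug 2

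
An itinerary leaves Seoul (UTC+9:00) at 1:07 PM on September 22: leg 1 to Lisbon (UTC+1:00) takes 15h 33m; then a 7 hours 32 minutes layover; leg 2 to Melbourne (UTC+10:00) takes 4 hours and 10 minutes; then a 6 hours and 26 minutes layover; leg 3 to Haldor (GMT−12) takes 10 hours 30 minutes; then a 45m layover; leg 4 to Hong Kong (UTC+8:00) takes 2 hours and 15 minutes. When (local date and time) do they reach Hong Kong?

11:18 AM on September 24

Convert departure to UTC: 1:07 PM − 9:00 = 4:07 AM UTC on Sep 22.
Add 15 hours 33 minutes leg 1 → 7:40 PM UTC.
Add 7 hours 32 minutes layover in Lisbon → 3:12 AM UTC (Sep 23).
Add 4 hours 10 minutes leg 2 → 7:22 AM UTC.
Add 6 hours 26 minutes layover in Melbourne → 1:48 PM UTC.
Add 10 hours 30 minutes leg 3 → 12:18 AM UTC (Sep 24).
Add 45 minutes layover in Haldor → 1:03 AM UTC.
Add 2 hours and 15 minutes leg 4 → 3:18 AM UTC.
Hong Kong is UTC+8:00, so local arrival = 3:18 AM + 8:00 = 11:18 AM on Sep 24.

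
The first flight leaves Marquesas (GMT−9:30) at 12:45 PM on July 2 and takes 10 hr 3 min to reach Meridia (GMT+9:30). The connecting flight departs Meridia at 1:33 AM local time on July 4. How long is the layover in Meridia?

7 hours 45 minutes

Convert departure to UTC: 12:45 PM + 9:30 = 10:15 PM UTC on Jul 2.
Add 10 hours 3 minutes flight time → 8:18 AM UTC (Jul 3).
Meridia is UTC+9:30, so local arrival = 8:18 AM + 9:30 = 5:48 PM on Jul 3.
Layover = 1:33 AM − 5:48 PM (+1 day) = 7 hours 45 minutes.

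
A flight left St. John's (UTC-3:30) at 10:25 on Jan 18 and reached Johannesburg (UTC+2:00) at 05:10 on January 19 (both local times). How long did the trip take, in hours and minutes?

13 hours 15 minutes

Departure in UTC: 10:25 + 3:30 = 13:55 on Jan 18.
Arrival in UTC: 05:10 − 2:00 = 03:10 on Jan 19.
Elapsed = 03:10 − 13:55 (+1 day) = 13 hours 15 minutes.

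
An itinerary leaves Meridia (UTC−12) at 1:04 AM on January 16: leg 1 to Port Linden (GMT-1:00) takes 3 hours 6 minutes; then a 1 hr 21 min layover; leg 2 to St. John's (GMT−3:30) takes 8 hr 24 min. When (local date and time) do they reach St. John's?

10:25 PM on January 16

Convert departure to UTC: 1:04 AM + 12:00 = 1:04 PM UTC on Jan 16.
Add 3 hours and 6 minutes leg 1 → 4:10 PM UTC.
Add 1 hour 21 minutes layover in Port Linden → 5:31 PM UTC.
Add 8 hours and 24 minutes leg 2 → 1:55 AM UTC (Jan 17).
St. John's is UTC−3:30, so local arrival = 1:55 AM − 3:30 = 10:25 PM on Jan 16.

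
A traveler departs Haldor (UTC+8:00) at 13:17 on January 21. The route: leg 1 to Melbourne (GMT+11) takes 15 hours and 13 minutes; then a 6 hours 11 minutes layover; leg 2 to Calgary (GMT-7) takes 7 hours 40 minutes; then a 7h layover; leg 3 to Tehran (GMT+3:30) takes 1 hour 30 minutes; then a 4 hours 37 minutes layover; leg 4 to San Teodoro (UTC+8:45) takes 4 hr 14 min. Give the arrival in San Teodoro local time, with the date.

Convert departure to UTC: 13:17 − 8:00 = 05:17 UTC on Jan 21.
Add 15 hours and 13 minutes leg 1 → 20:30 UTC.
Add 6 hours 11 minutes layover in Melbourne → 02:41 UTC (Jan 22).
Add 7 hours and 40 minutes leg 2 → 10:21 UTC.
Add 7 hours layover in Calgary → 17:21 UTC.
Add 1 hour and 30 minutes leg 3 → 18:51 UTC.
Add 4 hours 37 minutes layover in Tehran → 23:28 UTC.
Add 4 hours 14 minutes leg 4 → 03:42 UTC (Jan 23).
San Teodoro is UTC+8:45, so local arrival = 03:42 + 8:45 = 12:27 on Jan 23.

12:27 on Jan 23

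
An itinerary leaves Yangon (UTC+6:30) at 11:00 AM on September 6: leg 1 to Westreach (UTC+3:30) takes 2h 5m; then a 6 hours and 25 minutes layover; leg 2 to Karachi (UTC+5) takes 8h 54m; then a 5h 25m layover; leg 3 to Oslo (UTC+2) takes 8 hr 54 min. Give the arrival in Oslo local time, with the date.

2:13 PM on September 7

Convert departure to UTC: 11:00 AM − 6:30 = 4:30 AM UTC on Sep 6.
Add 2 hours 5 minutes leg 1 → 6:35 AM UTC.
Add 6 hours and 25 minutes layover in Westreach → 1:00 PM UTC.
Add 8 hours and 54 minutes leg 2 → 9:54 PM UTC.
Add 5 hours 25 minutes layover in Karachi → 3:19 AM UTC (Sep 7).
Add 8 hours 54 minutes leg 3 → 12:13 PM UTC.
Oslo is UTC+2:00, so local arrival = 12:13 PM + 2:00 = 2:13 PM on Sep 7.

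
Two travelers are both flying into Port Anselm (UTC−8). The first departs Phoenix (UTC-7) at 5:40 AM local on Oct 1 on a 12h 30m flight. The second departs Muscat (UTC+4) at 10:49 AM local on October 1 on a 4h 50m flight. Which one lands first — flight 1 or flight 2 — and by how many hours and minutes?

Flight 1 in UTC: 5:40 AM + 7:00 = 12:40 PM on Oct 1.
+12 hours 30 minutes → arrive 1:10 AM UTC on Oct 2.
Flight 2 in UTC: 10:49 AM − 4:00 = 6:49 AM on Oct 1.
+4 hours 50 minutes → arrive 11:39 AM UTC on Oct 1.
Flight 2 lands earlier by 13 hours 31 minutes.

the second, by 13 hours 31 minutes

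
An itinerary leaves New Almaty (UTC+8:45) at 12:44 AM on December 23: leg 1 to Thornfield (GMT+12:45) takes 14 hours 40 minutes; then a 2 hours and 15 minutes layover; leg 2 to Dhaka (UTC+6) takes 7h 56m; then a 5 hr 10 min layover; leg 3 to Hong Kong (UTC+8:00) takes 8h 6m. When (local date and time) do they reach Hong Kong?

2:06 PM on December 24

Convert departure to UTC: 12:44 AM − 8:45 = 3:59 PM UTC on Dec 22.
Add 14 hours and 40 minutes leg 1 → 6:39 AM UTC (Dec 23).
Add 2 hours 15 minutes layover in Thornfield → 8:54 AM UTC.
Add 7 hours and 56 minutes leg 2 → 4:50 PM UTC.
Add 5 hours 10 minutes layover in Dhaka → 10:00 PM UTC.
Add 8 hours and 6 minutes leg 3 → 6:06 AM UTC (Dec 24).
Hong Kong is UTC+8:00, so local arrival = 6:06 AM + 8:00 = 2:06 PM on Dec 24.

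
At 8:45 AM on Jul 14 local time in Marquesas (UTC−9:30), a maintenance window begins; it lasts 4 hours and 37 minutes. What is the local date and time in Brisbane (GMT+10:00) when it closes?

8:52 AM on July 15

Brisbane is 19:30 ahead of Marquesas.
After 4 hours and 37 minutes it is 1:22 PM in Marquesas.
Shift by the zone difference: 1:22 PM + 19:30 = 8:52 AM on Jul 15 in Brisbane.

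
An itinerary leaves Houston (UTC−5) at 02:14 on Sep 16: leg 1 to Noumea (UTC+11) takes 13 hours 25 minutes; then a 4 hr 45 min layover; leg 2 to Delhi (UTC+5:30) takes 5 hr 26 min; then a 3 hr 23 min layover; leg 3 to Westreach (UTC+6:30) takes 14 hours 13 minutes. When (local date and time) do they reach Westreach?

06:56 on September 18

Convert departure to UTC: 02:14 + 5:00 = 07:14 UTC on Sep 16.
Add 13 hours 25 minutes leg 1 → 20:39 UTC.
Add 4 hours 45 minutes layover in Noumea → 01:24 UTC (Sep 17).
Add 5 hours and 26 minutes leg 2 → 06:50 UTC.
Add 3 hours and 23 minutes layover in Delhi → 10:13 UTC.
Add 14 hours and 13 minutes leg 3 → 00:26 UTC (Sep 18).
Westreach is UTC+6:30, so local arrival = 00:26 + 6:30 = 06:56 on Sep 18.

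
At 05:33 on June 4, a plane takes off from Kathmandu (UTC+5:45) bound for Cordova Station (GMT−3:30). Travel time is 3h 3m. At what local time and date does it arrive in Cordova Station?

Convert departure to UTC: 05:33 − 5:45 = 23:48 UTC on Jun 3.
Add 3 hours 3 minutes travel time → 02:51 UTC (Jun 4).
Cordova Station is UTC−3:30, so local arrival = 02:51 − 3:30 = 23:21 on Jun 3.

23:21 on June 3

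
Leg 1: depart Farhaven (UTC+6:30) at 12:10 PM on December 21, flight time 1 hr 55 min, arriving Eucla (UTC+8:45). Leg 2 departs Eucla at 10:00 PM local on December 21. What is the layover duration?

5 hours 40 minutes

Convert departure to UTC: 12:10 PM − 6:30 = 5:40 AM UTC on Dec 21.
Add 1 hour and 55 minutes flight time → 7:35 AM UTC.
Eucla is UTC+8:45, so local arrival = 7:35 AM + 8:45 = 4:20 PM on Dec 21.
Layover = 10:00 PM − 4:20 PM = 5 hours 40 minutes.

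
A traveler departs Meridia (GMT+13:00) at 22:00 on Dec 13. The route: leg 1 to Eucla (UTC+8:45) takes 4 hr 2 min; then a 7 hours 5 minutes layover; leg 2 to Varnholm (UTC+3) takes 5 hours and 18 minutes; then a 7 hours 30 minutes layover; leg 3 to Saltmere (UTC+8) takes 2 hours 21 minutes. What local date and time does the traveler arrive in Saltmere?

Convert departure to UTC: 22:00 − 13:00 = 09:00 UTC on Dec 13.
Add 4 hours 2 minutes leg 1 → 13:02 UTC.
Add 7 hours 5 minutes layover in Eucla → 20:07 UTC.
Add 5 hours and 18 minutes leg 2 → 01:25 UTC (Dec 14).
Add 7 hours and 30 minutes layover in Varnholm → 08:55 UTC.
Add 2 hours and 21 minutes leg 3 → 11:16 UTC.
Saltmere is UTC+8:00, so local arrival = 11:16 + 8:00 = 19:16 on Dec 14.

19:16 on December 14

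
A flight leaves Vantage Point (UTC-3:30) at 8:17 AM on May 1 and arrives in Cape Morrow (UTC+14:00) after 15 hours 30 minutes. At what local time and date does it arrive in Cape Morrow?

5:17 PM on May 2

Convert departure to UTC: 8:17 AM + 3:30 = 11:47 AM UTC on May 1.
Add 15 hours 30 minutes travel time → 3:17 AM UTC (May 2).
Cape Morrow is UTC+14:00, so local arrival = 3:17 AM + 14:00 = 5:17 PM on May 2.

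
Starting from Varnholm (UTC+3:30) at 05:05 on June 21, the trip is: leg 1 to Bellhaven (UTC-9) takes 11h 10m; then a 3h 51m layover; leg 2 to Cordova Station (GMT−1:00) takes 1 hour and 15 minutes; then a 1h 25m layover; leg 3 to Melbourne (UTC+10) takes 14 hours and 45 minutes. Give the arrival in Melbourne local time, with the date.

Convert departure to UTC: 05:05 − 3:30 = 01:35 UTC on Jun 21.
Add 11 hours and 10 minutes leg 1 → 12:45 UTC.
Add 3 hours and 51 minutes layover in Bellhaven → 16:36 UTC.
Add 1 hour and 15 minutes leg 2 → 17:51 UTC.
Add 1 hour 25 minutes layover in Cordova Station → 19:16 UTC.
Add 14 hours and 45 minutes leg 3 → 10:01 UTC (Jun 22).
Melbourne is UTC+10:00, so local arrival = 10:01 + 10:00 = 20:01 on Jun 22.

20:01 on June 22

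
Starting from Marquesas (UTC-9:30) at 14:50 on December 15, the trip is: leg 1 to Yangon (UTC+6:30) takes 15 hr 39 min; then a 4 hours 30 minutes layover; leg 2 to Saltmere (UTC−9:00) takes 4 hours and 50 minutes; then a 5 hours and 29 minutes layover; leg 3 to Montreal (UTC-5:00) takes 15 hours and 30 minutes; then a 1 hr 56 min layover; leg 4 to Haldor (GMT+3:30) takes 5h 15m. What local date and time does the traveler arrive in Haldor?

Convert departure to UTC: 14:50 + 9:30 = 00:20 UTC on Dec 16.
Add 15 hours and 39 minutes leg 1 → 15:59 UTC.
Add 4 hours 30 minutes layover in Yangon → 20:29 UTC.
Add 4 hours 50 minutes leg 2 → 01:19 UTC (Dec 17).
Add 5 hours and 29 minutes layover in Saltmere → 06:48 UTC.
Add 15 hours 30 minutes leg 3 → 22:18 UTC.
Add 1 hour 56 minutes layover in Montreal → 00:14 UTC (Dec 18).
Add 5 hours and 15 minutes leg 4 → 05:29 UTC.
Haldor is UTC+3:30, so local arrival = 05:29 + 3:30 = 08:59 on Dec 18.

08:59 on Dec 18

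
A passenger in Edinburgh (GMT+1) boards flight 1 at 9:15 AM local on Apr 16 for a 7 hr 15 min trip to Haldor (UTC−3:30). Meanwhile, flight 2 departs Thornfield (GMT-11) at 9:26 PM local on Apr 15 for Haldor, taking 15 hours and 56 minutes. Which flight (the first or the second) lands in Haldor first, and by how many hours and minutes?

the first, by 8 hours 52 minutes

Flight 1 in UTC: 9:15 AM − 1:00 = 8:15 AM on Apr 16.
+7 hours and 15 minutes → arrive 3:30 PM UTC on Apr 16.
Flight 2 in UTC: 9:26 PM + 11:00 = 8:26 AM on Apr 16.
+15 hours and 56 minutes → arrive 12:22 AM UTC on Apr 17.
Flight 1 lands earlier by 8 hours 52 minutes.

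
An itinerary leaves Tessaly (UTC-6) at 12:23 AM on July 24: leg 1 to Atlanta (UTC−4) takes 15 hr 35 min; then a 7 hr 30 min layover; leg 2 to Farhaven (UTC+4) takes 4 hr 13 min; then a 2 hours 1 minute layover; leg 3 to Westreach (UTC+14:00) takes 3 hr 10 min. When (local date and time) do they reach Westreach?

Convert departure to UTC: 12:23 AM + 6:00 = 6:23 AM UTC on Jul 24.
Add 15 hours and 35 minutes leg 1 → 9:58 PM UTC.
Add 7 hours and 30 minutes layover in Atlanta → 5:28 AM UTC (Jul 25).
Add 4 hours 13 minutes leg 2 → 9:41 AM UTC.
Add 2 hours 1 minute layover in Farhaven → 11:42 AM UTC.
Add 3 hours 10 minutes leg 3 → 2:52 PM UTC.
Westreach is UTC+14:00, so local arrival = 2:52 PM + 14:00 = 4:52 AM on Jul 26.

4:52 AM on July 26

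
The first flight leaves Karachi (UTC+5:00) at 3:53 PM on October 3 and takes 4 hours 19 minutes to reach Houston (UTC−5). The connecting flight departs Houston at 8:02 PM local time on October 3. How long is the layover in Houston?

9 hours 50 minutes

Convert departure to UTC: 3:53 PM − 5:00 = 10:53 AM UTC on Oct 3.
Add 4 hours 19 minutes flight time → 3:12 PM UTC.
Houston is UTC−5:00, so local arrival = 3:12 PM − 5:00 = 10:12 AM on Oct 3.
Layover = 8:02 PM − 10:12 AM = 9 hours 50 minutes.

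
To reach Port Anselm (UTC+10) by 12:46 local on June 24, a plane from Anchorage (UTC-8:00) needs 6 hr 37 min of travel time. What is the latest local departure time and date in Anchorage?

12:09 on June 23

Target arrival in UTC: 12:46 − 10:00 = 02:46 on Jun 24.
Subtract 6 hours 37 minutes → departure 20:09 UTC on Jun 23.
Anchorage is UTC−8:00: 20:09 − 8:00 = 12:09 on Jun 23.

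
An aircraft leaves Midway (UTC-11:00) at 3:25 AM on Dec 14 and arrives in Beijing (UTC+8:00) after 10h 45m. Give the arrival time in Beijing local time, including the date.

Convert departure to UTC: 3:25 AM + 11:00 = 2:25 PM UTC on Dec 14.
Add 10 hours and 45 minutes travel time → 1:10 AM UTC (Dec 15).
Beijing is UTC+8:00, so local arrival = 1:10 AM + 8:00 = 9:10 AM on Dec 15.

9:10 AM on December 15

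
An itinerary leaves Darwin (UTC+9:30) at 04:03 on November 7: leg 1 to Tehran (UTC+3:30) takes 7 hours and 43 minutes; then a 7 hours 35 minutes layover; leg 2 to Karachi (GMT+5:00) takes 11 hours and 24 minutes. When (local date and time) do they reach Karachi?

Convert departure to UTC: 04:03 − 9:30 = 18:33 UTC on Nov 6.
Add 7 hours and 43 minutes leg 1 → 02:16 UTC (Nov 7).
Add 7 hours 35 minutes layover in Tehran → 09:51 UTC.
Add 11 hours and 24 minutes leg 2 → 21:15 UTC.
Karachi is UTC+5:00, so local arrival = 21:15 + 5:00 = 02:15 on Nov 8.

02:15 on November 8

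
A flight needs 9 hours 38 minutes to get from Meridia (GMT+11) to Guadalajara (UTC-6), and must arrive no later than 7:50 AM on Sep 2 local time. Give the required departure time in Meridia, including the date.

3:12 PM on September 2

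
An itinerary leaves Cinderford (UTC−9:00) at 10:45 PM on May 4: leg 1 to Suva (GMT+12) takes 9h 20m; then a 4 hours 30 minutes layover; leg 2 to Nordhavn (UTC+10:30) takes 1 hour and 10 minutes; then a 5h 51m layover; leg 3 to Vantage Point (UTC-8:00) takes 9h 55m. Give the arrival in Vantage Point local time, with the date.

6:31 AM on May 6

Convert departure to UTC: 10:45 PM + 9:00 = 7:45 AM UTC on May 5.
Add 9 hours 20 minutes leg 1 → 5:05 PM UTC.
Add 4 hours and 30 minutes layover in Suva → 9:35 PM UTC.
Add 1 hour 10 minutes leg 2 → 10:45 PM UTC.
Add 5 hours and 51 minutes layover in Nordhavn → 4:36 AM UTC (May 6).
Add 9 hours and 55 minutes leg 3 → 2:31 PM UTC.
Vantage Point is UTC−8:00, so local arrival = 2:31 PM − 8:00 = 6:31 AM on May 6.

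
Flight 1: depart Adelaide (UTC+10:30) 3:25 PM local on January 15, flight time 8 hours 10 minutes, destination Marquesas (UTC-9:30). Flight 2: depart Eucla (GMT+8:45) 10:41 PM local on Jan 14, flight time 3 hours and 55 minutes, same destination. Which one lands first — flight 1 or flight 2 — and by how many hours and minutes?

the second, by 19 hours 14 minutes

Flight 1 in UTC: 3:25 PM − 10:30 = 4:55 AM on Jan 15.
+8 hours 10 minutes → arrive 1:05 PM UTC on Jan 15.
Flight 2 in UTC: 10:41 PM − 8:45 = 1:56 PM on Jan 14.
+3 hours and 55 minutes → arrive 5:51 PM UTC on Jan 14.
Flight 2 lands earlier by 19 hours 14 minutes.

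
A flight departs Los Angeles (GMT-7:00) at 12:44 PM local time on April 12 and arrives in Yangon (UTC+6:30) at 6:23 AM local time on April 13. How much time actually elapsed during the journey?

Yangon is 13:30 ahead of Los Angeles.
Clock-face elapsed time (ignoring zones) is 17 hours 39 minutes.
Actual elapsed = 17 hours 39 minutes − 13:30 = 4 hours 9 minutes.

4 hours 9 minutes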